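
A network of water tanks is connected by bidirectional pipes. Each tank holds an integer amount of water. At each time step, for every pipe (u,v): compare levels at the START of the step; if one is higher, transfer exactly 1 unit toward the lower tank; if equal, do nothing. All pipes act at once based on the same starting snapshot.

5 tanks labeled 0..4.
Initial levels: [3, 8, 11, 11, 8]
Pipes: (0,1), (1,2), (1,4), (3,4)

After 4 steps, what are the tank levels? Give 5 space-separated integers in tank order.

Step 1: flows [1->0,2->1,1=4,3->4] -> levels [4 8 10 10 9]
Step 2: flows [1->0,2->1,4->1,3->4] -> levels [5 9 9 9 9]
Step 3: flows [1->0,1=2,1=4,3=4] -> levels [6 8 9 9 9]
Step 4: flows [1->0,2->1,4->1,3=4] -> levels [7 9 8 9 8]

Answer: 7 9 8 9 8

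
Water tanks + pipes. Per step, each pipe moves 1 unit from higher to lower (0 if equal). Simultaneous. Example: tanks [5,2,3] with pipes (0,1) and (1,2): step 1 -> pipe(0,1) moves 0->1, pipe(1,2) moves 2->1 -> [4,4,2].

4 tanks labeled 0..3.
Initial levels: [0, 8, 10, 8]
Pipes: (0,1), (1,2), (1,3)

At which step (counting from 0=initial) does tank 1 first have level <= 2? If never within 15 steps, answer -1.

Answer: -1

Derivation:
Step 1: flows [1->0,2->1,1=3] -> levels [1 8 9 8]
Step 2: flows [1->0,2->1,1=3] -> levels [2 8 8 8]
Step 3: flows [1->0,1=2,1=3] -> levels [3 7 8 8]
Step 4: flows [1->0,2->1,3->1] -> levels [4 8 7 7]
Step 5: flows [1->0,1->2,1->3] -> levels [5 5 8 8]
Step 6: flows [0=1,2->1,3->1] -> levels [5 7 7 7]
Step 7: flows [1->0,1=2,1=3] -> levels [6 6 7 7]
Step 8: flows [0=1,2->1,3->1] -> levels [6 8 6 6]
Step 9: flows [1->0,1->2,1->3] -> levels [7 5 7 7]
Step 10: flows [0->1,2->1,3->1] -> levels [6 8 6 6]
  -> period-2 cycle (repeats step 8); tank 1 never drops to <=2
Tank 1 never reaches <=2 within 15 steps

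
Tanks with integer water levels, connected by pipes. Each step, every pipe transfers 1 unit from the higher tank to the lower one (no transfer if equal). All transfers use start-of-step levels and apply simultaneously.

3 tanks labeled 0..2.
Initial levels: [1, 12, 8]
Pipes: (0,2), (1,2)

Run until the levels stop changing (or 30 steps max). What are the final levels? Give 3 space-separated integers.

Step 1: flows [2->0,1->2] -> levels [2 11 8]
Step 2: flows [2->0,1->2] -> levels [3 10 8]
Step 3: flows [2->0,1->2] -> levels [4 9 8]
Step 4: flows [2->0,1->2] -> levels [5 8 8]
Step 5: flows [2->0,1=2] -> levels [6 8 7]
Step 6: flows [2->0,1->2] -> levels [7 7 7]
Step 7: flows [0=2,1=2] -> levels [7 7 7]
  -> stable (no change)

Answer: 7 7 7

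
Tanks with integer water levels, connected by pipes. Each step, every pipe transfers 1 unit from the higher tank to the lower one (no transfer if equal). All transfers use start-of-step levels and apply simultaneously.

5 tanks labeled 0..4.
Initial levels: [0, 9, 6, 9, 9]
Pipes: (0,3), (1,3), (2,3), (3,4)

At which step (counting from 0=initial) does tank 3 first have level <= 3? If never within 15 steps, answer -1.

Step 1: flows [3->0,1=3,3->2,3=4] -> levels [1 9 7 7 9]
Step 2: flows [3->0,1->3,2=3,4->3] -> levels [2 8 7 8 8]
Step 3: flows [3->0,1=3,3->2,3=4] -> levels [3 8 8 6 8]
Step 4: flows [3->0,1->3,2->3,4->3] -> levels [4 7 7 8 7]
Step 5: flows [3->0,3->1,3->2,3->4] -> levels [5 8 8 4 8]
Step 6: flows [0->3,1->3,2->3,4->3] -> levels [4 7 7 8 7]
  -> period-2 cycle (repeats step 4); tank 3 never drops to <=3
Tank 3 never reaches <=3 within 15 steps

Answer: -1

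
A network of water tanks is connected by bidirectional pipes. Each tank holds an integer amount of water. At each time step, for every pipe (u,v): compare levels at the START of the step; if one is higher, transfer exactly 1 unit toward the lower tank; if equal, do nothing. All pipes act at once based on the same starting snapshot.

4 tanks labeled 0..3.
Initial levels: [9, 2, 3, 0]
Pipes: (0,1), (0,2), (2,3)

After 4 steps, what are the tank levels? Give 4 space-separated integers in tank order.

Step 1: flows [0->1,0->2,2->3] -> levels [7 3 3 1]
Step 2: flows [0->1,0->2,2->3] -> levels [5 4 3 2]
Step 3: flows [0->1,0->2,2->3] -> levels [3 5 3 3]
Step 4: flows [1->0,0=2,2=3] -> levels [4 4 3 3]

Answer: 4 4 3 3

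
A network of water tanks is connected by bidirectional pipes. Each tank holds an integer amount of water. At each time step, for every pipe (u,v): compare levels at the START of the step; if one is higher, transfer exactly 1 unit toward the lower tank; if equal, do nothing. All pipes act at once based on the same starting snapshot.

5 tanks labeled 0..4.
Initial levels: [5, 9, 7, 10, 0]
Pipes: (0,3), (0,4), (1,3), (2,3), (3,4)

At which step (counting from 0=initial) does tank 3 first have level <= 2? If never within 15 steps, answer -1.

Step 1: flows [3->0,0->4,3->1,3->2,3->4] -> levels [5 10 8 6 2]
Step 2: flows [3->0,0->4,1->3,2->3,3->4] -> levels [5 9 7 6 4]
Step 3: flows [3->0,0->4,1->3,2->3,3->4] -> levels [5 8 6 6 6]
Step 4: flows [3->0,4->0,1->3,2=3,3=4] -> levels [7 7 6 6 5]
Step 5: flows [0->3,0->4,1->3,2=3,3->4] -> levels [5 6 6 7 7]
Step 6: flows [3->0,4->0,3->1,3->2,3=4] -> levels [7 7 7 4 6]
Step 7: flows [0->3,0->4,1->3,2->3,4->3] -> levels [5 6 6 8 6]
Step 8: flows [3->0,4->0,3->1,3->2,3->4] -> levels [7 7 7 4 6]
  -> period-2 cycle (repeats step 6); tank 3 never drops to <=2
Tank 3 never reaches <=2 within 15 steps

Answer: -1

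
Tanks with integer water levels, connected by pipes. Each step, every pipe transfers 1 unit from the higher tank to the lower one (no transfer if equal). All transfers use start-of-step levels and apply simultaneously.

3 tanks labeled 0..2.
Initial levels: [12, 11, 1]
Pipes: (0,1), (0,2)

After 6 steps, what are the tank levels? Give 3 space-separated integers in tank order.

Step 1: flows [0->1,0->2] -> levels [10 12 2]
Step 2: flows [1->0,0->2] -> levels [10 11 3]
Step 3: flows [1->0,0->2] -> levels [10 10 4]
Step 4: flows [0=1,0->2] -> levels [9 10 5]
Step 5: flows [1->0,0->2] -> levels [9 9 6]
Step 6: flows [0=1,0->2] -> levels [8 9 7]

Answer: 8 9 7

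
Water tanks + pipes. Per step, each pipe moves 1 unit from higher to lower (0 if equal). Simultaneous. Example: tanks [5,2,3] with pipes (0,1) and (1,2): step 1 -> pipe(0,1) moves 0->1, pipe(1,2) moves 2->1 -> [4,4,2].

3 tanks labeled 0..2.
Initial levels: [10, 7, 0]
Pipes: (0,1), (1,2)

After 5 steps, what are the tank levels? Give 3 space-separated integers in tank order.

Step 1: flows [0->1,1->2] -> levels [9 7 1]
Step 2: flows [0->1,1->2] -> levels [8 7 2]
Step 3: flows [0->1,1->2] -> levels [7 7 3]
Step 4: flows [0=1,1->2] -> levels [7 6 4]
Step 5: flows [0->1,1->2] -> levels [6 6 5]

Answer: 6 6 5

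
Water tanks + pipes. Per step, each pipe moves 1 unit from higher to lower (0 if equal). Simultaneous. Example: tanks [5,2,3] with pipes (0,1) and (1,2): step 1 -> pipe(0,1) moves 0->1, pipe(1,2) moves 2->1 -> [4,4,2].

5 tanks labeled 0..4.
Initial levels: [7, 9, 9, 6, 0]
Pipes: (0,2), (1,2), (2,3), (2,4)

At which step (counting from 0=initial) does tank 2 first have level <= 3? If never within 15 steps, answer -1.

Step 1: flows [2->0,1=2,2->3,2->4] -> levels [8 9 6 7 1]
Step 2: flows [0->2,1->2,3->2,2->4] -> levels [7 8 8 6 2]
Step 3: flows [2->0,1=2,2->3,2->4] -> levels [8 8 5 7 3]
Step 4: flows [0->2,1->2,3->2,2->4] -> levels [7 7 7 6 4]
Step 5: flows [0=2,1=2,2->3,2->4] -> levels [7 7 5 7 5]
Step 6: flows [0->2,1->2,3->2,2=4] -> levels [6 6 8 6 5]
Step 7: flows [2->0,2->1,2->3,2->4] -> levels [7 7 4 7 6]
Step 8: flows [0->2,1->2,3->2,4->2] -> levels [6 6 8 6 5]
  -> period-2 cycle (repeats step 6); tank 2 never drops to <=3
Tank 2 never reaches <=3 within 15 steps

Answer: -1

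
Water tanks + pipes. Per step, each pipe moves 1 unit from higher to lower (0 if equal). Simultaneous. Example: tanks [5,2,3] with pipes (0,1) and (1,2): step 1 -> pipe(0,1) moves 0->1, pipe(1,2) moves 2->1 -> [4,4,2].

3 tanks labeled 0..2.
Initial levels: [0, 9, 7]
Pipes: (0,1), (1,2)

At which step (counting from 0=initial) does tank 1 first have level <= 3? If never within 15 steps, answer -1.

Answer: -1

Derivation:
Step 1: flows [1->0,1->2] -> levels [1 7 8]
Step 2: flows [1->0,2->1] -> levels [2 7 7]
Step 3: flows [1->0,1=2] -> levels [3 6 7]
Step 4: flows [1->0,2->1] -> levels [4 6 6]
Step 5: flows [1->0,1=2] -> levels [5 5 6]
Step 6: flows [0=1,2->1] -> levels [5 6 5]
Step 7: flows [1->0,1->2] -> levels [6 4 6]
Step 8: flows [0->1,2->1] -> levels [5 6 5]
  -> period-2 cycle (repeats step 6); tank 1 never drops to <=3
Tank 1 never reaches <=3 within 15 steps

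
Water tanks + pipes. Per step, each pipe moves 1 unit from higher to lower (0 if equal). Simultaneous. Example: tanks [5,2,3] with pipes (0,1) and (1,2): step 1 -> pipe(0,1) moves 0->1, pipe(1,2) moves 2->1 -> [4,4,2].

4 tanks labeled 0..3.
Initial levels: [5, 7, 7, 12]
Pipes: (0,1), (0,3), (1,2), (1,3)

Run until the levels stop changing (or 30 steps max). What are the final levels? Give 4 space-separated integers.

Step 1: flows [1->0,3->0,1=2,3->1] -> levels [7 7 7 10]
Step 2: flows [0=1,3->0,1=2,3->1] -> levels [8 8 7 8]
Step 3: flows [0=1,0=3,1->2,1=3] -> levels [8 7 8 8]
Step 4: flows [0->1,0=3,2->1,3->1] -> levels [7 10 7 7]
Step 5: flows [1->0,0=3,1->2,1->3] -> levels [8 7 8 8]
  -> period-2 cycle: step 5 state = step 3 state; never stabilizes
  -> state at step 30: (30-3) mod 2 = 1, same as step 4 -> [7 10 7 7]

Answer: 7 10 7 7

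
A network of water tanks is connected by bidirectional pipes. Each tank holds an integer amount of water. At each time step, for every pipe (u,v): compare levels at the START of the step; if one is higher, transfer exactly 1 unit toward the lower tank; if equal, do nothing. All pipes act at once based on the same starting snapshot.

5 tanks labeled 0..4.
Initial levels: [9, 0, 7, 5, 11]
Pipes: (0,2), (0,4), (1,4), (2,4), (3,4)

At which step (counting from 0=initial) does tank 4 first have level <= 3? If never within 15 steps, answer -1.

Step 1: flows [0->2,4->0,4->1,4->2,4->3] -> levels [9 1 9 6 7]
Step 2: flows [0=2,0->4,4->1,2->4,4->3] -> levels [8 2 8 7 7]
Step 3: flows [0=2,0->4,4->1,2->4,3=4] -> levels [7 3 7 7 8]
Step 4: flows [0=2,4->0,4->1,4->2,4->3] -> levels [8 4 8 8 4]
Step 5: flows [0=2,0->4,1=4,2->4,3->4] -> levels [7 4 7 7 7]
Step 6: flows [0=2,0=4,4->1,2=4,3=4] -> levels [7 5 7 7 6]
Step 7: flows [0=2,0->4,4->1,2->4,3->4] -> levels [6 6 6 6 8]
Step 8: flows [0=2,4->0,4->1,4->2,4->3] -> levels [7 7 7 7 4]
Step 9: flows [0=2,0->4,1->4,2->4,3->4] -> levels [6 6 6 6 8]
  -> period-2 cycle (repeats step 7); tank 4 never drops to <=3
Tank 4 never reaches <=3 within 15 steps

Answer: -1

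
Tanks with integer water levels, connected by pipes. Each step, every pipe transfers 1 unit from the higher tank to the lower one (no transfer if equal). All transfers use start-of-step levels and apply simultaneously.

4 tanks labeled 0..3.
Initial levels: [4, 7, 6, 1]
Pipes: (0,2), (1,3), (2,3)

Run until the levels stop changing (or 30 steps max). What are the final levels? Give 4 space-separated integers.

Step 1: flows [2->0,1->3,2->3] -> levels [5 6 4 3]
Step 2: flows [0->2,1->3,2->3] -> levels [4 5 4 5]
Step 3: flows [0=2,1=3,3->2] -> levels [4 5 5 4]
Step 4: flows [2->0,1->3,2->3] -> levels [5 4 3 6]
Step 5: flows [0->2,3->1,3->2] -> levels [4 5 5 4]
  -> period-2 cycle: step 5 state = step 3 state; never stabilizes
  -> state at step 30: (30-3) mod 2 = 1, same as step 4 -> [5 4 3 6]

Answer: 5 4 3 6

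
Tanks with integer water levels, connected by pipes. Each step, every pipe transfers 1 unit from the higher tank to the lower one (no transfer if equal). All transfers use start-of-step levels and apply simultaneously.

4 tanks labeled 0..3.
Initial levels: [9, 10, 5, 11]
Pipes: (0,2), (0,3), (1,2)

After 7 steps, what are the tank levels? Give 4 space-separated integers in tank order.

Answer: 10 9 8 8

Derivation:
Step 1: flows [0->2,3->0,1->2] -> levels [9 9 7 10]
Step 2: flows [0->2,3->0,1->2] -> levels [9 8 9 9]
Step 3: flows [0=2,0=3,2->1] -> levels [9 9 8 9]
Step 4: flows [0->2,0=3,1->2] -> levels [8 8 10 9]
Step 5: flows [2->0,3->0,2->1] -> levels [10 9 8 8]
Step 6: flows [0->2,0->3,1->2] -> levels [8 8 10 9]
  -> period-2 cycle: step 6 state = step 4 state
  -> state at step 7: (7-4) mod 2 = 1, same as step 5 -> [10 9 8 8]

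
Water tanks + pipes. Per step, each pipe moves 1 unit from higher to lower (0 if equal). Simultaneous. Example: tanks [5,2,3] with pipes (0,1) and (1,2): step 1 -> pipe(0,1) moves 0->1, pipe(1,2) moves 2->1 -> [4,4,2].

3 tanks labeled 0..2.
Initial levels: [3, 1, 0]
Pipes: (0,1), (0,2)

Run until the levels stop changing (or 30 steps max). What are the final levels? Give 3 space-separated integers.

Step 1: flows [0->1,0->2] -> levels [1 2 1]
Step 2: flows [1->0,0=2] -> levels [2 1 1]
Step 3: flows [0->1,0->2] -> levels [0 2 2]
Step 4: flows [1->0,2->0] -> levels [2 1 1]
  -> period-2 cycle: step 4 state = step 2 state; never stabilizes
  -> state at step 30: (30-2) mod 2 = 0, same as step 2 -> [2 1 1]

Answer: 2 1 1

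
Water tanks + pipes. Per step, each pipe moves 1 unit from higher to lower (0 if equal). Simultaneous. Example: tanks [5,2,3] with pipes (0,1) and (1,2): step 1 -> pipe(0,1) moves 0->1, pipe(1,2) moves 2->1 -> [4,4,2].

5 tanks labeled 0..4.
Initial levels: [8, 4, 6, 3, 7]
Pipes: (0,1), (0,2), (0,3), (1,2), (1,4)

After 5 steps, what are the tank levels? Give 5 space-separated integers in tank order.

Answer: 4 7 5 6 6

Derivation:
Step 1: flows [0->1,0->2,0->3,2->1,4->1] -> levels [5 7 6 4 6]
Step 2: flows [1->0,2->0,0->3,1->2,1->4] -> levels [6 4 6 5 7]
Step 3: flows [0->1,0=2,0->3,2->1,4->1] -> levels [4 7 5 6 6]
Step 4: flows [1->0,2->0,3->0,1->2,1->4] -> levels [7 4 5 5 7]
Step 5: flows [0->1,0->2,0->3,2->1,4->1] -> levels [4 7 5 6 6]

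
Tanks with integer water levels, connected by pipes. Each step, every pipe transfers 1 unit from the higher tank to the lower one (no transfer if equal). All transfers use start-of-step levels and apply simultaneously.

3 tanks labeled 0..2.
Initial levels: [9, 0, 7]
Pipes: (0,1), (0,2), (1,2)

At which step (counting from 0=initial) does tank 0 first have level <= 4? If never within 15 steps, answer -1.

Step 1: flows [0->1,0->2,2->1] -> levels [7 2 7]
Step 2: flows [0->1,0=2,2->1] -> levels [6 4 6]
Step 3: flows [0->1,0=2,2->1] -> levels [5 6 5]
Step 4: flows [1->0,0=2,1->2] -> levels [6 4 6]
  -> period-2 cycle (repeats step 2); tank 0 never drops to <=4
Tank 0 never reaches <=4 within 15 steps

Answer: -1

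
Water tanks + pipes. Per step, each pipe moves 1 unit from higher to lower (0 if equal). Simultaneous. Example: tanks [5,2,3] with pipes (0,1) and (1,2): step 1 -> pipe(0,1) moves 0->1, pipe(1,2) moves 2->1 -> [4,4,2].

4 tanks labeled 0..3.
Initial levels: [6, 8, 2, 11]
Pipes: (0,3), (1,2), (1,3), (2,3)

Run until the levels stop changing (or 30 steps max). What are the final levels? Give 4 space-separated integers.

Step 1: flows [3->0,1->2,3->1,3->2] -> levels [7 8 4 8]
Step 2: flows [3->0,1->2,1=3,3->2] -> levels [8 7 6 6]
Step 3: flows [0->3,1->2,1->3,2=3] -> levels [7 5 7 8]
Step 4: flows [3->0,2->1,3->1,3->2] -> levels [8 7 7 5]
Step 5: flows [0->3,1=2,1->3,2->3] -> levels [7 6 6 8]
Step 6: flows [3->0,1=2,3->1,3->2] -> levels [8 7 7 5]
  -> period-2 cycle: step 6 state = step 4 state; never stabilizes
  -> state at step 30: (30-4) mod 2 = 0, same as step 4 -> [8 7 7 5]

Answer: 8 7 7 5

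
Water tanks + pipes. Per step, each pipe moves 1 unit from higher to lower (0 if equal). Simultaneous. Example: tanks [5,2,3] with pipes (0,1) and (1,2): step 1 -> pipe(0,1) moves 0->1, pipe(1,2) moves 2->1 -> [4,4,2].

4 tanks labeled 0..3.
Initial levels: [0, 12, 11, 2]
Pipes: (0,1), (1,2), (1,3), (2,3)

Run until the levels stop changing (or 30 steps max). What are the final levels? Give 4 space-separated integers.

Answer: 7 5 7 6

Derivation:
Step 1: flows [1->0,1->2,1->3,2->3] -> levels [1 9 11 4]
Step 2: flows [1->0,2->1,1->3,2->3] -> levels [2 8 9 6]
Step 3: flows [1->0,2->1,1->3,2->3] -> levels [3 7 7 8]
Step 4: flows [1->0,1=2,3->1,3->2] -> levels [4 7 8 6]
Step 5: flows [1->0,2->1,1->3,2->3] -> levels [5 6 6 8]
Step 6: flows [1->0,1=2,3->1,3->2] -> levels [6 6 7 6]
Step 7: flows [0=1,2->1,1=3,2->3] -> levels [6 7 5 7]
Step 8: flows [1->0,1->2,1=3,3->2] -> levels [7 5 7 6]
Step 9: flows [0->1,2->1,3->1,2->3] -> levels [6 8 5 6]
Step 10: flows [1->0,1->2,1->3,3->2] -> levels [7 5 7 6]
  -> period-2 cycle: step 10 state = step 8 state; never stabilizes
  -> state at step 30: (30-8) mod 2 = 0, same as step 8 -> [7 5 7 6]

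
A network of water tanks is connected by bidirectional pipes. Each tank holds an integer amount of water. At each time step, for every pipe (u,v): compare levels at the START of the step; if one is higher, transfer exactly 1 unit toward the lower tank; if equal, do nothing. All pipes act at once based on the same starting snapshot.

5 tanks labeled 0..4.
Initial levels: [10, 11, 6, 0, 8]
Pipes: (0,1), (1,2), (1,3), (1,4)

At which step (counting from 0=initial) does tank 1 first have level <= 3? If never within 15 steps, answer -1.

Step 1: flows [1->0,1->2,1->3,1->4] -> levels [11 7 7 1 9]
Step 2: flows [0->1,1=2,1->3,4->1] -> levels [10 8 7 2 8]
Step 3: flows [0->1,1->2,1->3,1=4] -> levels [9 7 8 3 8]
Step 4: flows [0->1,2->1,1->3,4->1] -> levels [8 9 7 4 7]
Step 5: flows [1->0,1->2,1->3,1->4] -> levels [9 5 8 5 8]
Step 6: flows [0->1,2->1,1=3,4->1] -> levels [8 8 7 5 7]
Step 7: flows [0=1,1->2,1->3,1->4] -> levels [8 5 8 6 8]
Step 8: flows [0->1,2->1,3->1,4->1] -> levels [7 9 7 5 7]
Step 9: flows [1->0,1->2,1->3,1->4] -> levels [8 5 8 6 8]
  -> period-2 cycle (repeats step 7); tank 1 never drops to <=3
Tank 1 never reaches <=3 within 15 steps

Answer: -1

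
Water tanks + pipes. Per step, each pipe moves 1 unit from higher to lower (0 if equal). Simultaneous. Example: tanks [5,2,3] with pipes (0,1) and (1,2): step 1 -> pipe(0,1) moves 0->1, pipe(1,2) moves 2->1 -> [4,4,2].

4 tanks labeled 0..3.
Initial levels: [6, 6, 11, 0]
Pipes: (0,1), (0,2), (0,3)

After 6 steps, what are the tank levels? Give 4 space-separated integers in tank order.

Step 1: flows [0=1,2->0,0->3] -> levels [6 6 10 1]
Step 2: flows [0=1,2->0,0->3] -> levels [6 6 9 2]
Step 3: flows [0=1,2->0,0->3] -> levels [6 6 8 3]
Step 4: flows [0=1,2->0,0->3] -> levels [6 6 7 4]
Step 5: flows [0=1,2->0,0->3] -> levels [6 6 6 5]
Step 6: flows [0=1,0=2,0->3] -> levels [5 6 6 6]

Answer: 5 6 6 6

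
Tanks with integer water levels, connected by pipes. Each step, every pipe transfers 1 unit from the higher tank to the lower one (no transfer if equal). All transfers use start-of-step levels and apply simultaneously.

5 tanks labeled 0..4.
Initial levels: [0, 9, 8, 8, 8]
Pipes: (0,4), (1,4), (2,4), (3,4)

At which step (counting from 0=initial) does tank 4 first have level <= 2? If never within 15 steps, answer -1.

Answer: -1

Derivation:
Step 1: flows [4->0,1->4,2=4,3=4] -> levels [1 8 8 8 8]
Step 2: flows [4->0,1=4,2=4,3=4] -> levels [2 8 8 8 7]
Step 3: flows [4->0,1->4,2->4,3->4] -> levels [3 7 7 7 9]
Step 4: flows [4->0,4->1,4->2,4->3] -> levels [4 8 8 8 5]
Step 5: flows [4->0,1->4,2->4,3->4] -> levels [5 7 7 7 7]
Step 6: flows [4->0,1=4,2=4,3=4] -> levels [6 7 7 7 6]
Step 7: flows [0=4,1->4,2->4,3->4] -> levels [6 6 6 6 9]
Step 8: flows [4->0,4->1,4->2,4->3] -> levels [7 7 7 7 5]
Step 9: flows [0->4,1->4,2->4,3->4] -> levels [6 6 6 6 9]
  -> period-2 cycle (repeats step 7); tank 4 never drops to <=2
Tank 4 never reaches <=2 within 15 steps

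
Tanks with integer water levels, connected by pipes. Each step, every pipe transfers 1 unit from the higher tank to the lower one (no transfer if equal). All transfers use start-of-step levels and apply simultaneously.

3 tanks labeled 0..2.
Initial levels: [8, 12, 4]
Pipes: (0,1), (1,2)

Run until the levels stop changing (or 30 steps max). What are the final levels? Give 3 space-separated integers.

Step 1: flows [1->0,1->2] -> levels [9 10 5]
Step 2: flows [1->0,1->2] -> levels [10 8 6]
Step 3: flows [0->1,1->2] -> levels [9 8 7]
Step 4: flows [0->1,1->2] -> levels [8 8 8]
Step 5: flows [0=1,1=2] -> levels [8 8 8]
  -> stable (no change)

Answer: 8 8 8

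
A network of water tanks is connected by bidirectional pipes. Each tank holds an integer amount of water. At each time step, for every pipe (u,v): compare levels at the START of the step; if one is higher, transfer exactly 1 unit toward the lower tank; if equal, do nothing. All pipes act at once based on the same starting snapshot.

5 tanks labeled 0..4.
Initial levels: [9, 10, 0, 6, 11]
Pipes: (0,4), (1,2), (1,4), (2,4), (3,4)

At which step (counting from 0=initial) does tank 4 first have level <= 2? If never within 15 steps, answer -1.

Step 1: flows [4->0,1->2,4->1,4->2,4->3] -> levels [10 10 2 7 7]
Step 2: flows [0->4,1->2,1->4,4->2,3=4] -> levels [9 8 4 7 8]
Step 3: flows [0->4,1->2,1=4,4->2,4->3] -> levels [8 7 6 8 7]
Step 4: flows [0->4,1->2,1=4,4->2,3->4] -> levels [7 6 8 7 8]
Step 5: flows [4->0,2->1,4->1,2=4,4->3] -> levels [8 8 7 8 5]
Step 6: flows [0->4,1->2,1->4,2->4,3->4] -> levels [7 6 7 7 9]
Step 7: flows [4->0,2->1,4->1,4->2,4->3] -> levels [8 8 7 8 5]
  -> period-2 cycle (repeats step 5); tank 4 never drops to <=2
Tank 4 never reaches <=2 within 15 steps

Answer: -1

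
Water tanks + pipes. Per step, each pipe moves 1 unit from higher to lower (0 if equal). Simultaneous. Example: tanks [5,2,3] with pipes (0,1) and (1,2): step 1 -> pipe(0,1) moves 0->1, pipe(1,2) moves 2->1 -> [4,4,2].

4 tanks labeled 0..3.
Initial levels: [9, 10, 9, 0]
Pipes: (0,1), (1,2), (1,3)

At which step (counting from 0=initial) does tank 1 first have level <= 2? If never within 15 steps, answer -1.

Answer: -1

Derivation:
Step 1: flows [1->0,1->2,1->3] -> levels [10 7 10 1]
Step 2: flows [0->1,2->1,1->3] -> levels [9 8 9 2]
Step 3: flows [0->1,2->1,1->3] -> levels [8 9 8 3]
Step 4: flows [1->0,1->2,1->3] -> levels [9 6 9 4]
Step 5: flows [0->1,2->1,1->3] -> levels [8 7 8 5]
Step 6: flows [0->1,2->1,1->3] -> levels [7 8 7 6]
Step 7: flows [1->0,1->2,1->3] -> levels [8 5 8 7]
Step 8: flows [0->1,2->1,3->1] -> levels [7 8 7 6]
  -> period-2 cycle (repeats step 6); tank 1 never drops to <=2
Tank 1 never reaches <=2 within 15 steps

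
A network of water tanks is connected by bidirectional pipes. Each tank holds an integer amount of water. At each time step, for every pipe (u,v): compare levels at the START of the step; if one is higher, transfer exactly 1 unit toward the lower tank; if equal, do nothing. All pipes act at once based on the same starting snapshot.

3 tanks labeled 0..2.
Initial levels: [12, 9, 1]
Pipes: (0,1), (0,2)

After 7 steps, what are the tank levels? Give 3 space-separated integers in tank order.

Step 1: flows [0->1,0->2] -> levels [10 10 2]
Step 2: flows [0=1,0->2] -> levels [9 10 3]
Step 3: flows [1->0,0->2] -> levels [9 9 4]
Step 4: flows [0=1,0->2] -> levels [8 9 5]
Step 5: flows [1->0,0->2] -> levels [8 8 6]
Step 6: flows [0=1,0->2] -> levels [7 8 7]
Step 7: flows [1->0,0=2] -> levels [8 7 7]

Answer: 8 7 7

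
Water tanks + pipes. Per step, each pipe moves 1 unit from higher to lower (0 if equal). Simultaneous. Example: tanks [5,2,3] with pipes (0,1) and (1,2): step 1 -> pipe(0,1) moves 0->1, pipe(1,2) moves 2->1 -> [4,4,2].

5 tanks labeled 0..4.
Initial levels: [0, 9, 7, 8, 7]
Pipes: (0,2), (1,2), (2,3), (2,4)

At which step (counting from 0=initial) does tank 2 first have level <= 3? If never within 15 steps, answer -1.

Step 1: flows [2->0,1->2,3->2,2=4] -> levels [1 8 8 7 7]
Step 2: flows [2->0,1=2,2->3,2->4] -> levels [2 8 5 8 8]
Step 3: flows [2->0,1->2,3->2,4->2] -> levels [3 7 7 7 7]
Step 4: flows [2->0,1=2,2=3,2=4] -> levels [4 7 6 7 7]
Step 5: flows [2->0,1->2,3->2,4->2] -> levels [5 6 8 6 6]
Step 6: flows [2->0,2->1,2->3,2->4] -> levels [6 7 4 7 7]
Step 7: flows [0->2,1->2,3->2,4->2] -> levels [5 6 8 6 6]
  -> period-2 cycle (repeats step 5); tank 2 never drops to <=3
Tank 2 never reaches <=3 within 15 steps

Answer: -1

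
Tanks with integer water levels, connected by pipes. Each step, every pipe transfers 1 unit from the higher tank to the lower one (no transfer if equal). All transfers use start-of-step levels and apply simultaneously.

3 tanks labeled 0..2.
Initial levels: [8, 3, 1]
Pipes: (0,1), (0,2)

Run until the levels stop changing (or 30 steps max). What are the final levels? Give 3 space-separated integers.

Step 1: flows [0->1,0->2] -> levels [6 4 2]
Step 2: flows [0->1,0->2] -> levels [4 5 3]
Step 3: flows [1->0,0->2] -> levels [4 4 4]
Step 4: flows [0=1,0=2] -> levels [4 4 4]
  -> stable (no change)

Answer: 4 4 4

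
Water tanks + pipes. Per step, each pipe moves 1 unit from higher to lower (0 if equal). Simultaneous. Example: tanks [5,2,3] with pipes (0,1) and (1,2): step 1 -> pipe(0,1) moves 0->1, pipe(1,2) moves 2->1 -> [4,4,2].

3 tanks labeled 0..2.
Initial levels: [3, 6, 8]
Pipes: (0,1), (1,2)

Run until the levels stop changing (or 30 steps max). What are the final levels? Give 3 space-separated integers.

Answer: 5 7 5

Derivation:
Step 1: flows [1->0,2->1] -> levels [4 6 7]
Step 2: flows [1->0,2->1] -> levels [5 6 6]
Step 3: flows [1->0,1=2] -> levels [6 5 6]
Step 4: flows [0->1,2->1] -> levels [5 7 5]
Step 5: flows [1->0,1->2] -> levels [6 5 6]
  -> period-2 cycle: step 5 state = step 3 state; never stabilizes
  -> state at step 30: (30-3) mod 2 = 1, same as step 4 -> [5 7 5]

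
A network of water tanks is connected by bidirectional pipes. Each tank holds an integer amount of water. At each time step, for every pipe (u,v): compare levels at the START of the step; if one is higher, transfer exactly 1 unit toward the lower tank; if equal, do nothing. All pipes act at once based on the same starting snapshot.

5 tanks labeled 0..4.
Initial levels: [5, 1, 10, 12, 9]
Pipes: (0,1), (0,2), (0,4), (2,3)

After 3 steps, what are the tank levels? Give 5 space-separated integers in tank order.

Answer: 7 4 9 10 7

Derivation:
Step 1: flows [0->1,2->0,4->0,3->2] -> levels [6 2 10 11 8]
Step 2: flows [0->1,2->0,4->0,3->2] -> levels [7 3 10 10 7]
Step 3: flows [0->1,2->0,0=4,2=3] -> levels [7 4 9 10 7]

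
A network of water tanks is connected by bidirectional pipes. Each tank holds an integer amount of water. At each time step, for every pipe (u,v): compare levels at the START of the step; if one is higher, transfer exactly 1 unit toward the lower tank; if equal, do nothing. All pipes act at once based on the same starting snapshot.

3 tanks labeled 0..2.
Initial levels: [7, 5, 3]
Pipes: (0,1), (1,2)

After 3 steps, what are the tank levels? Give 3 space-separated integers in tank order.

Step 1: flows [0->1,1->2] -> levels [6 5 4]
Step 2: flows [0->1,1->2] -> levels [5 5 5]
Step 3: flows [0=1,1=2] -> levels [5 5 5]

Answer: 5 5 5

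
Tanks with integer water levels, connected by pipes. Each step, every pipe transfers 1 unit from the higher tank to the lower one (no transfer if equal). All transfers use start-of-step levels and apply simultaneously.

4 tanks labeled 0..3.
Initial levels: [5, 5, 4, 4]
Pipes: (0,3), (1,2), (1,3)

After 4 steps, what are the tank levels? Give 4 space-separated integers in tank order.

Answer: 5 5 4 4

Derivation:
Step 1: flows [0->3,1->2,1->3] -> levels [4 3 5 6]
Step 2: flows [3->0,2->1,3->1] -> levels [5 5 4 4]
  -> period-2 cycle: step 2 state = step 0 state
  -> state at step 4: (4-0) mod 2 = 0, same as step 0 -> [5 5 4 4]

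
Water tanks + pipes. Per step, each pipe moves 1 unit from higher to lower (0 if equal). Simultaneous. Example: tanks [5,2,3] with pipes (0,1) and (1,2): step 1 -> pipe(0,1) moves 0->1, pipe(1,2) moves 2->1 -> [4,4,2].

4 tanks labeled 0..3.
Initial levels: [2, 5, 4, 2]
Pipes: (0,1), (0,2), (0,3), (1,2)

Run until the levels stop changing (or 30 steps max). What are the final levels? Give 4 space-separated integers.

Answer: 2 4 4 3

Derivation:
Step 1: flows [1->0,2->0,0=3,1->2] -> levels [4 3 4 2]
Step 2: flows [0->1,0=2,0->3,2->1] -> levels [2 5 3 3]
Step 3: flows [1->0,2->0,3->0,1->2] -> levels [5 3 3 2]
Step 4: flows [0->1,0->2,0->3,1=2] -> levels [2 4 4 3]
Step 5: flows [1->0,2->0,3->0,1=2] -> levels [5 3 3 2]
  -> period-2 cycle: step 5 state = step 3 state; never stabilizes
  -> state at step 30: (30-3) mod 2 = 1, same as step 4 -> [2 4 4 3]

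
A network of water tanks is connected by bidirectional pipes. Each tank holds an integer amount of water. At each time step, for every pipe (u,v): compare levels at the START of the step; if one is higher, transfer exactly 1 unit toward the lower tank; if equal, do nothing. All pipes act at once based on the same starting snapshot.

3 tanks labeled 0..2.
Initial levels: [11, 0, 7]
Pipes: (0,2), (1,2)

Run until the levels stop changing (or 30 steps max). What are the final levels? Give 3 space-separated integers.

Answer: 6 6 6

Derivation:
Step 1: flows [0->2,2->1] -> levels [10 1 7]
Step 2: flows [0->2,2->1] -> levels [9 2 7]
Step 3: flows [0->2,2->1] -> levels [8 3 7]
Step 4: flows [0->2,2->1] -> levels [7 4 7]
Step 5: flows [0=2,2->1] -> levels [7 5 6]
Step 6: flows [0->2,2->1] -> levels [6 6 6]
Step 7: flows [0=2,1=2] -> levels [6 6 6]
  -> stable (no change)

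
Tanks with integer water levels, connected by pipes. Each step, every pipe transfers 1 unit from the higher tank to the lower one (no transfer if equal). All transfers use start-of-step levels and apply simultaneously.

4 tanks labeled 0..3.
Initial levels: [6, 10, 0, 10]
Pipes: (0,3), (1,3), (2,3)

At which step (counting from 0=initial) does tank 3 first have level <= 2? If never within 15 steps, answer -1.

Step 1: flows [3->0,1=3,3->2] -> levels [7 10 1 8]
Step 2: flows [3->0,1->3,3->2] -> levels [8 9 2 7]
Step 3: flows [0->3,1->3,3->2] -> levels [7 8 3 8]
Step 4: flows [3->0,1=3,3->2] -> levels [8 8 4 6]
Step 5: flows [0->3,1->3,3->2] -> levels [7 7 5 7]
Step 6: flows [0=3,1=3,3->2] -> levels [7 7 6 6]
Step 7: flows [0->3,1->3,2=3] -> levels [6 6 6 8]
Step 8: flows [3->0,3->1,3->2] -> levels [7 7 7 5]
Step 9: flows [0->3,1->3,2->3] -> levels [6 6 6 8]
  -> period-2 cycle (repeats step 7); tank 3 never drops to <=2
Tank 3 never reaches <=2 within 15 steps

Answer: -1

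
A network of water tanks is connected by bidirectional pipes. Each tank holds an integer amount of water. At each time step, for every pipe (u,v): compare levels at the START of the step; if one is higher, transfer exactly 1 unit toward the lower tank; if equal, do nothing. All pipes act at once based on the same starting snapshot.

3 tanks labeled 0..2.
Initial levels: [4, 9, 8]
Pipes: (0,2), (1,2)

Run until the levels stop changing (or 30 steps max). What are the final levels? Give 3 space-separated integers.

Step 1: flows [2->0,1->2] -> levels [5 8 8]
Step 2: flows [2->0,1=2] -> levels [6 8 7]
Step 3: flows [2->0,1->2] -> levels [7 7 7]
Step 4: flows [0=2,1=2] -> levels [7 7 7]
  -> stable (no change)

Answer: 7 7 7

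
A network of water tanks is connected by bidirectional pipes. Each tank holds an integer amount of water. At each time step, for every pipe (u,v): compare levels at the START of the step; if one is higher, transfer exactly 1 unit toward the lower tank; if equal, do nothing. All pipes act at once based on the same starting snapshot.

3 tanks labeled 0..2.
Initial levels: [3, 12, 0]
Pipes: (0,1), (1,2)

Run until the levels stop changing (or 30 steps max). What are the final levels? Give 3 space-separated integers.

Answer: 5 5 5

Derivation:
Step 1: flows [1->0,1->2] -> levels [4 10 1]
Step 2: flows [1->0,1->2] -> levels [5 8 2]
Step 3: flows [1->0,1->2] -> levels [6 6 3]
Step 4: flows [0=1,1->2] -> levels [6 5 4]
Step 5: flows [0->1,1->2] -> levels [5 5 5]
Step 6: flows [0=1,1=2] -> levels [5 5 5]
  -> stable (no change)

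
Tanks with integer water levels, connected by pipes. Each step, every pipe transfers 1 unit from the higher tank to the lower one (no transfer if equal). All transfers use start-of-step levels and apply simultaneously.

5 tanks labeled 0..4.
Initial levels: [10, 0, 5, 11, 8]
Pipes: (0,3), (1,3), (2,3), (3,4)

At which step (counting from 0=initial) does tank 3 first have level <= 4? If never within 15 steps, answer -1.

Step 1: flows [3->0,3->1,3->2,3->4] -> levels [11 1 6 7 9]
Step 2: flows [0->3,3->1,3->2,4->3] -> levels [10 2 7 7 8]
Step 3: flows [0->3,3->1,2=3,4->3] -> levels [9 3 7 8 7]
Step 4: flows [0->3,3->1,3->2,3->4] -> levels [8 4 8 6 8]
Step 5: flows [0->3,3->1,2->3,4->3] -> levels [7 5 7 8 7]
Step 6: flows [3->0,3->1,3->2,3->4] -> levels [8 6 8 4 8]
Tank 3 first reaches <=4 at step 6

Answer: 6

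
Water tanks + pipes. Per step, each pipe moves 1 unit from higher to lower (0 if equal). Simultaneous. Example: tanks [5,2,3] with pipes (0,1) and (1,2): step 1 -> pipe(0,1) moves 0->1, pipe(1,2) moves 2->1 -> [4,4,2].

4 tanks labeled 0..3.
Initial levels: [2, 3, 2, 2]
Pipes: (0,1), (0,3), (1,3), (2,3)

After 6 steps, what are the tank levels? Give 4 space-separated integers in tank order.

Answer: 2 3 3 1

Derivation:
Step 1: flows [1->0,0=3,1->3,2=3] -> levels [3 1 2 3]
Step 2: flows [0->1,0=3,3->1,3->2] -> levels [2 3 3 1]
Step 3: flows [1->0,0->3,1->3,2->3] -> levels [2 1 2 4]
Step 4: flows [0->1,3->0,3->1,3->2] -> levels [2 3 3 1]
  -> period-2 cycle: step 4 state = step 2 state
  -> state at step 6: (6-2) mod 2 = 0, same as step 2 -> [2 3 3 1]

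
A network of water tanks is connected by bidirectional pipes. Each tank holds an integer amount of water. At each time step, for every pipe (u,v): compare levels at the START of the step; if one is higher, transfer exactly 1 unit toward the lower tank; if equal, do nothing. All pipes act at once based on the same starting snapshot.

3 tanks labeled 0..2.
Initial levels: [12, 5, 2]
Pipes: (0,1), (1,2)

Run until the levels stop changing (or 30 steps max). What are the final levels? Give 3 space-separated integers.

Answer: 6 7 6

Derivation:
Step 1: flows [0->1,1->2] -> levels [11 5 3]
Step 2: flows [0->1,1->2] -> levels [10 5 4]
Step 3: flows [0->1,1->2] -> levels [9 5 5]
Step 4: flows [0->1,1=2] -> levels [8 6 5]
Step 5: flows [0->1,1->2] -> levels [7 6 6]
Step 6: flows [0->1,1=2] -> levels [6 7 6]
Step 7: flows [1->0,1->2] -> levels [7 5 7]
Step 8: flows [0->1,2->1] -> levels [6 7 6]
  -> period-2 cycle: step 8 state = step 6 state; never stabilizes
  -> state at step 30: (30-6) mod 2 = 0, same as step 6 -> [6 7 6]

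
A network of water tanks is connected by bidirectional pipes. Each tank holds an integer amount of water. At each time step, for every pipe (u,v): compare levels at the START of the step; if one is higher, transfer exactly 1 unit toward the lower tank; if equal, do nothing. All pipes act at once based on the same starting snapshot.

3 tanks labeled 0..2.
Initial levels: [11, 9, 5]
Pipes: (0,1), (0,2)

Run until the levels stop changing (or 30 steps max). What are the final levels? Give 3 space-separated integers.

Step 1: flows [0->1,0->2] -> levels [9 10 6]
Step 2: flows [1->0,0->2] -> levels [9 9 7]
Step 3: flows [0=1,0->2] -> levels [8 9 8]
Step 4: flows [1->0,0=2] -> levels [9 8 8]
Step 5: flows [0->1,0->2] -> levels [7 9 9]
Step 6: flows [1->0,2->0] -> levels [9 8 8]
  -> period-2 cycle: step 6 state = step 4 state; never stabilizes
  -> state at step 30: (30-4) mod 2 = 0, same as step 4 -> [9 8 8]

Answer: 9 8 8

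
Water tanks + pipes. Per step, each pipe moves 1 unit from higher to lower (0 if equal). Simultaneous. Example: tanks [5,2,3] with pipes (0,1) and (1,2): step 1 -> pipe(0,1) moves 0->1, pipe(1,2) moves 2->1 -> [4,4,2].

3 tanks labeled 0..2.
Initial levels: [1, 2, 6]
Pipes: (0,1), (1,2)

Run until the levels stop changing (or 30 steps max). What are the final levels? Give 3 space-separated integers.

Answer: 3 3 3

Derivation:
Step 1: flows [1->0,2->1] -> levels [2 2 5]
Step 2: flows [0=1,2->1] -> levels [2 3 4]
Step 3: flows [1->0,2->1] -> levels [3 3 3]
Step 4: flows [0=1,1=2] -> levels [3 3 3]
  -> stable (no change)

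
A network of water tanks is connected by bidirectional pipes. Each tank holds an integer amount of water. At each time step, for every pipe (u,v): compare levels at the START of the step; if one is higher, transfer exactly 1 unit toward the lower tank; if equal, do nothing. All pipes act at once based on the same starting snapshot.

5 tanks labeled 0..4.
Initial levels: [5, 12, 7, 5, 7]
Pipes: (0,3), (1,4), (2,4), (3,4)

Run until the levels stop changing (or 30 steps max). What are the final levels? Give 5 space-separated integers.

Answer: 7 7 7 6 9

Derivation:
Step 1: flows [0=3,1->4,2=4,4->3] -> levels [5 11 7 6 7]
Step 2: flows [3->0,1->4,2=4,4->3] -> levels [6 10 7 6 7]
Step 3: flows [0=3,1->4,2=4,4->3] -> levels [6 9 7 7 7]
Step 4: flows [3->0,1->4,2=4,3=4] -> levels [7 8 7 6 8]
Step 5: flows [0->3,1=4,4->2,4->3] -> levels [6 8 8 8 6]
Step 6: flows [3->0,1->4,2->4,3->4] -> levels [7 7 7 6 9]
Step 7: flows [0->3,4->1,4->2,4->3] -> levels [6 8 8 8 6]
  -> period-2 cycle: step 7 state = step 5 state; never stabilizes
  -> state at step 30: (30-5) mod 2 = 1, same as step 6 -> [7 7 7 6 9]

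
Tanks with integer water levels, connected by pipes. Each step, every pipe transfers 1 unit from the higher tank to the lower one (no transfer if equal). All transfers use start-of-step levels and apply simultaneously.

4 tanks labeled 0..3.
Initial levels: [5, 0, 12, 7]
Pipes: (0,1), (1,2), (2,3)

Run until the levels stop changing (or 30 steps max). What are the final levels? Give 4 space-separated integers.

Step 1: flows [0->1,2->1,2->3] -> levels [4 2 10 8]
Step 2: flows [0->1,2->1,2->3] -> levels [3 4 8 9]
Step 3: flows [1->0,2->1,3->2] -> levels [4 4 8 8]
Step 4: flows [0=1,2->1,2=3] -> levels [4 5 7 8]
Step 5: flows [1->0,2->1,3->2] -> levels [5 5 7 7]
Step 6: flows [0=1,2->1,2=3] -> levels [5 6 6 7]
Step 7: flows [1->0,1=2,3->2] -> levels [6 5 7 6]
Step 8: flows [0->1,2->1,2->3] -> levels [5 7 5 7]
Step 9: flows [1->0,1->2,3->2] -> levels [6 5 7 6]
  -> period-2 cycle: step 9 state = step 7 state; never stabilizes
  -> state at step 30: (30-7) mod 2 = 1, same as step 8 -> [5 7 5 7]

Answer: 5 7 5 7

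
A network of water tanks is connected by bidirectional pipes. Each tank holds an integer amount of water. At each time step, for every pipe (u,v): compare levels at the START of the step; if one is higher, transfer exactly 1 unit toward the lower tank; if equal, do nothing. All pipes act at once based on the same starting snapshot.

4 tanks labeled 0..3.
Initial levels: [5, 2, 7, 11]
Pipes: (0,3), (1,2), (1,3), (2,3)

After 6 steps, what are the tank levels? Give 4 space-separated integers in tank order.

Answer: 7 6 7 5

Derivation:
Step 1: flows [3->0,2->1,3->1,3->2] -> levels [6 4 7 8]
Step 2: flows [3->0,2->1,3->1,3->2] -> levels [7 6 7 5]
Step 3: flows [0->3,2->1,1->3,2->3] -> levels [6 6 5 8]
Step 4: flows [3->0,1->2,3->1,3->2] -> levels [7 6 7 5]
  -> period-2 cycle: step 4 state = step 2 state
  -> state at step 6: (6-2) mod 2 = 0, same as step 2 -> [7 6 7 5]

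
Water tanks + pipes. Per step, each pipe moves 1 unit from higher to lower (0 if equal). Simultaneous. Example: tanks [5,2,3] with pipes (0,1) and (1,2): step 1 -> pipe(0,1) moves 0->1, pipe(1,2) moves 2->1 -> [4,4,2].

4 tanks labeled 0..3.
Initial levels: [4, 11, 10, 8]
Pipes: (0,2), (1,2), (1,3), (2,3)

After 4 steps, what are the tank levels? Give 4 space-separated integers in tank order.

Step 1: flows [2->0,1->2,1->3,2->3] -> levels [5 9 9 10]
Step 2: flows [2->0,1=2,3->1,3->2] -> levels [6 10 9 8]
Step 3: flows [2->0,1->2,1->3,2->3] -> levels [7 8 8 10]
Step 4: flows [2->0,1=2,3->1,3->2] -> levels [8 9 8 8]

Answer: 8 9 8 8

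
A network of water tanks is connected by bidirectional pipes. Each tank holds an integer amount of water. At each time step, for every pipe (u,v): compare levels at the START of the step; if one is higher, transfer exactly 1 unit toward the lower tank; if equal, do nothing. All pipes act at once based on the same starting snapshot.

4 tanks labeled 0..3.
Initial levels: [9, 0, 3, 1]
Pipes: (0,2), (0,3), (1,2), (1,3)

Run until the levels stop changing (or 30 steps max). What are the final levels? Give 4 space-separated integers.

Step 1: flows [0->2,0->3,2->1,3->1] -> levels [7 2 3 1]
Step 2: flows [0->2,0->3,2->1,1->3] -> levels [5 2 3 3]
Step 3: flows [0->2,0->3,2->1,3->1] -> levels [3 4 3 3]
Step 4: flows [0=2,0=3,1->2,1->3] -> levels [3 2 4 4]
Step 5: flows [2->0,3->0,2->1,3->1] -> levels [5 4 2 2]
Step 6: flows [0->2,0->3,1->2,1->3] -> levels [3 2 4 4]
  -> period-2 cycle: step 6 state = step 4 state; never stabilizes
  -> state at step 30: (30-4) mod 2 = 0, same as step 4 -> [3 2 4 4]

Answer: 3 2 4 4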